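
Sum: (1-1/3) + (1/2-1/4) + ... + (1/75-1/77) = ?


Telescoping with gap 2: two head and two tail terms survive.
= (1 + 1/2) - (1/76 + 1/77)
= 3/2 - 1/76 - 1/77 = 8625/5852

Sum = 8625/5852


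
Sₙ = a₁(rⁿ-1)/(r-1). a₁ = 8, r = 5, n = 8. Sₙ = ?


Sₙ = 8×(5^8 - 1)/(5 - 1)
= 8×(390625 - 1)/4
= 8×390624/4
= 781248

S_8 = 781248


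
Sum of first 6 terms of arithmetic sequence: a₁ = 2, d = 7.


aₙ = 2 + (6-1)×7 = 37
Sₙ = n(a₁+aₙ)/2 = 6×(2+37)/2
= 6×39/2 = 117

S_6 = 117


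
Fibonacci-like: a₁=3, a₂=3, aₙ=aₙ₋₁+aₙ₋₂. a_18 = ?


Computing iteratively: 3, 3, 6, 9, 15, 24, 39, 63, 102, 165, 267, 432, ...
a_18 = 7752

a_18 = 7752


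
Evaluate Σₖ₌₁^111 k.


n(n+1)/2 = 111×112/2 = 12432/2 = 6216

Σk = 6216


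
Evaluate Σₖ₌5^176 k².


Σₖ₌5^176 k² = Σₖ₌₁^176 k² − Σₖ₌₁^4 k²
= 176·177·353/6 − 4·5·9/6
= 1832776 − 30 = 1832746

Σk² = 1832746


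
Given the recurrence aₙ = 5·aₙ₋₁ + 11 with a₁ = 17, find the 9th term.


Computing step by step:
a_1 = 17
a_2 = 96
a_3 = 491
a_4 = 2466
a_5 = 12341
a_6 = 61716
a_7 = 308591
a_8 = 1542966
a_9 = 7714841


a_9 = 7714841


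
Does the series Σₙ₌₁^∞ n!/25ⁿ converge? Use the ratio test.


aₙ = n!/25^n
a_{n+1}/aₙ = (n+1)!/25^(n+1) × 25^n/n!
= (n+1)/25
L = lim(n→∞) (n+1)/25 = ∞
L > 1 → series DIVERGES

Diverges (ratio test: L = ∞ > 1)


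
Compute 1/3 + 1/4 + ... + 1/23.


Σₖ₌3^23 1/k = 1/3 + 1/4 + 1/5 + ... + 1/23
= 265842403/118982864
≈ 2.2343

Sum = 265842403/118982864 ≈ 2.2343


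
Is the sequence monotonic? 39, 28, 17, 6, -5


Differences: -11, -11, -11, -11
All differences < 0 → strictly DECREASING

Monotonically decreasing


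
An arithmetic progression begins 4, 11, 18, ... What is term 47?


aₙ = a₁ + (n-1)d
= 4 + (47-1)×7
= 4 + 322
= 326

a_47 = 326


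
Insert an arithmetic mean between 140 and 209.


AM = (140 + 209)/2 = 349/2 = 174.5

AM = 174.5


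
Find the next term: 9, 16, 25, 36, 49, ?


Pattern: perfect squares: n²
Terms: 9, 16, 25, 36, 49
Next term = 64

Next term = 64


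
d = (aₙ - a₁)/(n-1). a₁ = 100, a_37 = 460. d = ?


d = (aₙ - a₁)/(n-1)
= (460 - 100)/(37-1)
= 360/36 = 10

d = 10


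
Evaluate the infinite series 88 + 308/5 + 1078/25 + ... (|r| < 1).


S∞ = a₁/(1-r) = 88/(1 - 7/10)
= 88/(3/10)
= 880/3

S∞ = 880/3


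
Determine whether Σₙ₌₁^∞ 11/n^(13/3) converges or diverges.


p-series test: Σ c/n^p converges if p > 1, diverges if p ≤ 1 (constant c > 0 doesn't affect convergence).
p = 13/3
13/3 > 1 → CONVERGES

Converges (p = 13/3 > 1)


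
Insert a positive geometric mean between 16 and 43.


GM = √(16×43) = √688 = 26.2298

GM = 26.2298


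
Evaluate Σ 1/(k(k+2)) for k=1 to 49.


1/(k(k+2)) = (1/2)·(1/k - 1/(k+2)) (partial fractions)
Telescoping: Σ = (1/2)·(1 + 1/2 - 1/50 - 1/51) = 931/1275

Sum = 931/1275


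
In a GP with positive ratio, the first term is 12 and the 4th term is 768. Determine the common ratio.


r^(n-1) = aₙ/a₁
r^3 = 768/12 = 64
r = 64^(1/3)
= 4

r = 4


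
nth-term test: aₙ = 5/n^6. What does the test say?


lim(n→∞) 5/n^6 = 0
lim aₙ = 0 → nth-term test is INCONCLUSIVE
(Need other tests; this is actually a convergent p-series with p=6 > 1)

Inconclusive (lim aₙ = 0; need another test)


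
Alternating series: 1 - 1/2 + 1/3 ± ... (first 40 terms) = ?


S = 1 - 1/2 + 1/3 - 1/4 + 1/5 - 1/6 + 1/7 - 1/8 ± ...
= 0.6808
(Full series converges to +ln(2) ≈ +0.6931)

S_40 = 0.6808


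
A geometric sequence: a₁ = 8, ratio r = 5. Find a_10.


aₙ = a₁·r^(n-1)
= 8×5^9
= 8×1953125
= 15625000

a_10 = 15625000


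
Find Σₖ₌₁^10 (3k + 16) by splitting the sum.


Σ(3k+16) = 3·Σk + 16·n
= 3·55 + 16·10
= 165 + 160 = 325

Σ = 325


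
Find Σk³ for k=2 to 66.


Σₖ₌2^66 k³ = [66·67/2]² − [1·2/2]²
= 4888521 − 1 = 4888520

Σk³ = 4888520


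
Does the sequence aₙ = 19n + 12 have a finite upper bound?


aₙ = 19n + 12 → as n→∞, aₙ→∞
No finite upper bound exists
The sequence is UNBOUNDED

Unbounded (aₙ → ∞ as n → ∞)


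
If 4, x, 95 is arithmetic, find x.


AM = (4 + 95)/2 = 99/2 = 49.5

AM = 49.5


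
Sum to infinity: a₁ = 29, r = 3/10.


S∞ = a₁/(1-r) = 29/(1 - 3/10)
= 29/(7/10)
= 290/7

S∞ = 290/7


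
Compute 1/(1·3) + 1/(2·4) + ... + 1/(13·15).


1/(k(k+2)) = (1/2)·(1/k - 1/(k+2)) (partial fractions)
Telescoping: Σ = (1/2)·(1 + 1/2 - 1/14 - 1/15) = 143/210

Sum = 143/210


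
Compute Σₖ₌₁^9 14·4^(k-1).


Sₙ = 14×(4^9 - 1)/(4 - 1)
= 14×(262144 - 1)/3
= 14×262143/3
= 1223334

S_9 = 1223334


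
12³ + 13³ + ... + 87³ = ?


Σₖ₌12^87 k³ = [87·88/2]² − [11·12/2]²
= 14653584 − 4356 = 14649228

Σk³ = 14649228


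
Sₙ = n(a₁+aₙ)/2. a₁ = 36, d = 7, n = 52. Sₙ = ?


aₙ = 36 + (52-1)×7 = 393
Sₙ = n(a₁+aₙ)/2 = 52×(36+393)/2
= 52×429/2 = 11154

S_52 = 11154


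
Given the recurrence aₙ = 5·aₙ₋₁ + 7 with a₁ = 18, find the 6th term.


Computing step by step:
a_1 = 18
a_2 = 97
a_3 = 492
a_4 = 2467
a_5 = 12342
a_6 = 61717


a_6 = 61717


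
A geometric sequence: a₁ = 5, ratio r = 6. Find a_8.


aₙ = a₁·r^(n-1)
= 5×6^7
= 5×279936
= 1399680

a_8 = 1399680


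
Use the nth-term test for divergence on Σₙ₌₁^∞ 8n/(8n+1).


lim(n→∞) 8n/(8n+1) = 8/8 = 1  (divide numerator and denominator by n)
lim aₙ = 1 ≠ 0 → series DIVERGES

Diverges (lim aₙ = 1 ≠ 0)


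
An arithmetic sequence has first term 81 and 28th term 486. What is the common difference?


d = (aₙ - a₁)/(n-1)
= (486 - 81)/(28-1)
= 405/27 = 15

d = 15


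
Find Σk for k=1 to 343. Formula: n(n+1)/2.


n(n+1)/2 = 343×344/2 = 117992/2 = 58996

Σk = 58996


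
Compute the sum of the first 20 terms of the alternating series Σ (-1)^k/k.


S = -1 + 1/2 - 1/3 + 1/4 - 1/5 + 1/6 - 1/7 + 1/8 ± ...
= -0.6688
(Full series converges to -ln(2) ≈ -0.6931)

S_20 = -0.6688


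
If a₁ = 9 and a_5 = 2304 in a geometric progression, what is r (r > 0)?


r^(n-1) = aₙ/a₁
r^4 = 2304/9 = 256
r = 256^(1/4)
= ±4; taking r > 0 gives r = 4

r = 4


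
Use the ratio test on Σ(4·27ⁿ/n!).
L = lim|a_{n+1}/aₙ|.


aₙ = 4·27^n/n!
a_{n+1}/aₙ = 27^(n+1)/(n+1)! × n!/27^n  (constant 4 cancels)
= 27/(n+1)
L = lim(n→∞) 27/(n+1) = 0
L < 1 → series CONVERGES

Converges (ratio test: L = 0 < 1)


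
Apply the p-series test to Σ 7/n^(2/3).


p-series test: Σ c/n^p converges if p > 1, diverges if p ≤ 1 (constant c > 0 doesn't affect convergence).
p = 2/3
2/3 ≤ 1 → DIVERGES

Diverges (p = 2/3 ≤ 1)


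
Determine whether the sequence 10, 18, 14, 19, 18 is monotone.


Differences: 8, -4, 5, -1
Difference at position 1 is +8 (> 0) but position 2 is -4 (< 0) — sequence both rises and falls
→ NOT monotonic

Not monotonic


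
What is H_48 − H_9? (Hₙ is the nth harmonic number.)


Σₖ₌10^48 1/k = 1/10 + 1/11 + 1/12 + ... + 1/48
= 721558908683331789893/442720643463713815200
≈ 1.6298

Sum = 721558908683331789893/442720643463713815200 ≈ 1.6298


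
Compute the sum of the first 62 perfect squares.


n = 62
n(n+1)(2n+1)/6 = 62×63×125/6
= 488250/6 = 81375

Σk² = 81375


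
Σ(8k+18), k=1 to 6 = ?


Σ(8k+18) = 8·Σk + 18·n
= 8·21 + 18·6
= 168 + 108 = 276

Σ = 276


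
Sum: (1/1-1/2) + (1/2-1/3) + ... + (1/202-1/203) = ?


Telescoping: adjacent terms cancel.
= 1/1 - 1/203
= 1 - 1/203 = 202/203

Sum = 202/203


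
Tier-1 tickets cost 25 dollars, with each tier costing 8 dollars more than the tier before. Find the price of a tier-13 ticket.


aₙ = a₁ + (n-1)d
= 25 + (13-1)×8
= 25 + 96
= 121

a_13 = 121


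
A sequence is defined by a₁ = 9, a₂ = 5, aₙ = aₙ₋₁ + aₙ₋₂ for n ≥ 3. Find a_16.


Computing iteratively: 9, 5, 14, 19, 33, 52, 85, 137, 222, 359, 581, 940, ...
a_16 = 6443

a_16 = 6443


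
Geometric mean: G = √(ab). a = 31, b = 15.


GM = √(31×15) = √465 = 21.5639

GM = 21.5639


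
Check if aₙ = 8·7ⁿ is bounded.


aₙ = 8·7ⁿ → as n→∞, aₙ→∞ (since base 7 > 1)
No finite upper bound exists
The sequence is UNBOUNDED

Unbounded (aₙ → ∞ as n → ∞)


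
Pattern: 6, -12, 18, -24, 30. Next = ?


Pattern: alternating sign, magnitude arithmetic (d=6)
Terms: 6, -12, 18, -24, 30
Next term = -36

Next term = -36


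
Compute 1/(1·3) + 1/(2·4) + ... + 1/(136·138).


1/(k(k+2)) = (1/2)·(1/k - 1/(k+2)) (partial fractions)
Telescoping: Σ = (1/2)·(1 + 1/2 - 1/137 - 1/138) = 7021/9453

Sum = 7021/9453


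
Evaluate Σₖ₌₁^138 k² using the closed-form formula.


n = 138
n(n+1)(2n+1)/6 = 138×139×277/6
= 5313414/6 = 885569

Σk² = 885569


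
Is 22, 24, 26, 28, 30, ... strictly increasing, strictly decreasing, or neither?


Differences: 2, 2, 2, 2
All differences > 0 → strictly INCREASING

Monotonically increasing


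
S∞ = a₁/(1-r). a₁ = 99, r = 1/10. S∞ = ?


S∞ = a₁/(1-r) = 99/(1 - 1/10)
= 99/(9/10)
= 110

S∞ = 110


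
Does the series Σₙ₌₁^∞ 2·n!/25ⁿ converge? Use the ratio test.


aₙ = 2·n!/25^n
a_{n+1}/aₙ = (n+1)!/25^(n+1) × 25^n/n!  (constant 2 cancels)
= (n+1)/25
L = lim(n→∞) (n+1)/25 = ∞
L > 1 → series DIVERGES

Diverges (ratio test: L = ∞ > 1)


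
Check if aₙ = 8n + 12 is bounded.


aₙ = 8n + 12 → as n→∞, aₙ→∞
No finite upper bound exists
The sequence is UNBOUNDED

Unbounded (aₙ → ∞ as n → ∞)


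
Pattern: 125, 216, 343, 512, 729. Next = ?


Pattern: perfect cubes: n³
Terms: 125, 216, 343, 512, 729
Next term = 1000

Next term = 1000


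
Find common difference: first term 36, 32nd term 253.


d = (aₙ - a₁)/(n-1)
= (253 - 36)/(32-1)
= 217/31 = 7

d = 7


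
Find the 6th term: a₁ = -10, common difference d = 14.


aₙ = a₁ + (n-1)d
= -10 + (6-1)×14
= -10 + 70
= 60

a_6 = 60


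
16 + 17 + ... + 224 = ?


Σₖ₌16^224 k = Σₖ₌₁^224 k − Σₖ₌₁^15 k
= 224·225/2 − 15·16/2
= 25200 − 120 = 25080

Σk = 25080


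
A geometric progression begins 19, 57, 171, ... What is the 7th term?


aₙ = a₁·r^(n-1)
= 19×3^6
= 19×729
= 13851

a_7 = 13851


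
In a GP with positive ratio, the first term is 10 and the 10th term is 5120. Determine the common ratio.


r^(n-1) = aₙ/a₁
r^9 = 5120/10 = 512
r = 512^(1/9)
= 2

r = 2


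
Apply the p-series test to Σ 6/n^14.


p-series test: Σ c/n^p converges if p > 1, diverges if p ≤ 1 (constant c > 0 doesn't affect convergence).
p = 14
14 > 1 → CONVERGES

Converges (p = 14 > 1)


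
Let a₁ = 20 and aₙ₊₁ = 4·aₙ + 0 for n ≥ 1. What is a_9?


Computing step by step:
a_1 = 20
a_2 = 80
a_3 = 320
a_4 = 1280
a_5 = 5120
a_6 = 20480
a_7 = 81920
a_8 = 327680
a_9 = 1310720


a_9 = 1310720


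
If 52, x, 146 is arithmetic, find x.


AM = (52 + 146)/2 = 198/2 = 99

AM = 99


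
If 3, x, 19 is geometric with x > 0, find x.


GM = √(3×19) = √57 = 7.5498

GM = 7.5498


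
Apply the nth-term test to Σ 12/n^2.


lim(n→∞) 12/n^2 = 0
lim aₙ = 0 → nth-term test is INCONCLUSIVE
(Need other tests; this is actually a convergent p-series with p=2 > 1)

Inconclusive (lim aₙ = 0; need another test)


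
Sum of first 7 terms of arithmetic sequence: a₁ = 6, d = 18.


aₙ = 6 + (7-1)×18 = 114
Sₙ = n(a₁+aₙ)/2 = 7×(6+114)/2
= 7×120/2 = 420

S_7 = 420


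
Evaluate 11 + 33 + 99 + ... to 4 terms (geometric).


Sₙ = 11×(3^4 - 1)/(3 - 1)
= 11×(81 - 1)/2
= 11×80/2
= 440

S_4 = 440


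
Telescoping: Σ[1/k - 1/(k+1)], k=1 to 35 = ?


Telescoping: adjacent terms cancel.
= 1/1 - 1/36
= 1 - 1/36 = 35/36

Sum = 35/36


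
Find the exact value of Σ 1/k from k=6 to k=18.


Σₖ₌6^18 1/k = 1/6 + 1/7 + 1/8 + ... + 1/18
= 989797/816816
≈ 1.2118

Sum = 989797/816816 ≈ 1.2118


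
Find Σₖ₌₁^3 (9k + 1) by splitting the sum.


Σ(9k+1) = 9·Σk + 1·n
= 9·6 + 1·3
= 54 + 3 = 57

Σ = 57


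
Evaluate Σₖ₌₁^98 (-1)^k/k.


S = -1 + 1/2 - 1/3 + 1/4 - 1/5 + 1/6 - 1/7 + 1/8 ± ...
= -0.6881
(Full series converges to -ln(2) ≈ -0.6931)

S_98 = -0.6881


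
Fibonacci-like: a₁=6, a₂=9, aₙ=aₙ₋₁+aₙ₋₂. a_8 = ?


Computing iteratively: 6, 9, 15, 24, 39, 63, 102, 165
a_8 = 165

a_8 = 165


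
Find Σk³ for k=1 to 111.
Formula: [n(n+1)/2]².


n(n+1)/2 = 111×112/2 = 6216
Σk³ = 6216² = 38638656

Σk³ = 38638656


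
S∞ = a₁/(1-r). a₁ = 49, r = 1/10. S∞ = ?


S∞ = a₁/(1-r) = 49/(1 - 1/10)
= 49/(9/10)
= 490/9

S∞ = 490/9


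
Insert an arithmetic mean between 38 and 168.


AM = (38 + 168)/2 = 206/2 = 103

AM = 103


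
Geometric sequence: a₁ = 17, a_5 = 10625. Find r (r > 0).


r^(n-1) = aₙ/a₁
r^4 = 10625/17 = 625
r = 625^(1/4)
= ±5; taking r > 0 gives r = 5

r = 5


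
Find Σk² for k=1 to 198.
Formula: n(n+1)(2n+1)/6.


n = 198
n(n+1)(2n+1)/6 = 198×199×397/6
= 15642594/6 = 2607099

Σk² = 2607099


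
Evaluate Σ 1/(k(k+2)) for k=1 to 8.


1/(k(k+2)) = (1/2)·(1/k - 1/(k+2)) (partial fractions)
Telescoping: Σ = (1/2)·(1 + 1/2 - 1/9 - 1/10) = 29/45

Sum = 29/45


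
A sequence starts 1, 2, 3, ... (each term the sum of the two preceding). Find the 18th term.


Computing iteratively: 1, 2, 3, 5, 8, 13, 21, 34, 55, 89, 144, 233, ...
a_18 = 4181

a_18 = 4181


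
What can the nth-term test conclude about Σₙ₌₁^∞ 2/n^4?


lim(n→∞) 2/n^4 = 0
lim aₙ = 0 → nth-term test is INCONCLUSIVE
(Need other tests; this is actually a convergent p-series with p=4 > 1)

Inconclusive (lim aₙ = 0; need another test)


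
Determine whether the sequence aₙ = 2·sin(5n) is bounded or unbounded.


For all n, -1 ≤ sin(5n) ≤ 1, so -2 ≤ 2·sin(5n) ≤ 2
Lower bound: -2, Upper bound: 2
The sequence IS bounded

Bounded (-2 ≤ aₙ ≤ 2)


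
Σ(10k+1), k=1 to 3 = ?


Σ(10k+1) = 10·Σk + 1·n
= 10·6 + 1·3
= 60 + 3 = 63

Σ = 63


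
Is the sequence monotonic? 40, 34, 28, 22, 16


Differences: -6, -6, -6, -6
All differences < 0 → strictly DECREASING

Monotonically decreasing


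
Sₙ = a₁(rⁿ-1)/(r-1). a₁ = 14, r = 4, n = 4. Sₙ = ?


Sₙ = 14×(4^4 - 1)/(4 - 1)
= 14×(256 - 1)/3
= 14×255/3
= 1190

S_4 = 1190


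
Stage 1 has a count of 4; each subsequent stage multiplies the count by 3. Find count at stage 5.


aₙ = a₁·r^(n-1)
= 4×3^4
= 4×81
= 324

a_5 = 324


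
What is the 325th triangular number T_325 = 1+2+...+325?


n(n+1)/2 = 325×326/2 = 105950/2 = 52975

Σk = 52975


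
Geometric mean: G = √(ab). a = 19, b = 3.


GM = √(19×3) = √57 = 7.5498

GM = 7.5498


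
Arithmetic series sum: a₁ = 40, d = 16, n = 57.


aₙ = 40 + (57-1)×16 = 936
Sₙ = n(a₁+aₙ)/2 = 57×(40+936)/2
= 57×976/2 = 27816

S_57 = 27816


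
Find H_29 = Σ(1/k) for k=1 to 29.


H_29 = 1/1 + 1/2 + 1/3 + ... + 1/29
= 9227046511387/2329089562800
≈ 3.9617

H_29 = 9227046511387/2329089562800 ≈ 3.9617


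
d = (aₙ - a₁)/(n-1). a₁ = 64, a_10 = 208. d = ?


d = (aₙ - a₁)/(n-1)
= (208 - 64)/(10-1)
= 144/9 = 16

d = 16


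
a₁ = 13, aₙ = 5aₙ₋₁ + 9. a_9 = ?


Computing step by step:
a_1 = 13
a_2 = 74
a_3 = 379
a_4 = 1904
a_5 = 9529
a_6 = 47654
a_7 = 238279
a_8 = 1191404
a_9 = 5957029


a_9 = 5957029


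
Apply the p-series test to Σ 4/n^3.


p-series test: Σ c/n^p converges if p > 1, diverges if p ≤ 1 (constant c > 0 doesn't affect convergence).
p = 3
3 > 1 → CONVERGES

Converges (p = 3 > 1)


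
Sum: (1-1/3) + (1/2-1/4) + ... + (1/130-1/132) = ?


Telescoping with gap 2: two head and two tail terms survive.
= (1 + 1/2) - (1/131 + 1/132)
= 3/2 - 1/131 - 1/132 = 25675/17292

Sum = 25675/17292


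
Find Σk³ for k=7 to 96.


Σₖ₌7^96 k³ = [96·97/2]² − [6·7/2]²
= 21678336 − 441 = 21677895

Σk³ = 21677895


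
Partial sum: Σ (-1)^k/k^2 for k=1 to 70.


S = -1 + 1/4 - 1/9 + 1/16 - 1/25 + 1/36 - 1/49 + 1/64 ± ...
= -0.8224
(Full series converges to -π²/12 ≈ -0.8225)

S_70 = -0.8224


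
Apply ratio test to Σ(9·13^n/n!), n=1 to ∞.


aₙ = 9·13^n/n!
a_{n+1}/aₙ = 13^(n+1)/(n+1)! × n!/13^n  (constant 9 cancels)
= 13/(n+1)
L = lim(n→∞) 13/(n+1) = 0
L < 1 → series CONVERGES

Converges (ratio test: L = 0 < 1)


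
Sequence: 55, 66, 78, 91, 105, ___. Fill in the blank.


Pattern: triangular numbers: n(n+1)/2
Terms: 55, 66, 78, 91, 105
Next term = 120

Next term = 120


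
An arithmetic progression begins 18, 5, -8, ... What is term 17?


aₙ = a₁ + (n-1)d
= 18 + (17-1)×-13
= 18 - 208
= -190

a_17 = -190


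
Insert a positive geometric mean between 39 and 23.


GM = √(39×23) = √897 = 29.95

GM = 29.95


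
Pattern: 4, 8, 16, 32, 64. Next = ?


Pattern: powers of 2: 2ⁿ
Terms: 4, 8, 16, 32, 64
Next term = 128

Next term = 128


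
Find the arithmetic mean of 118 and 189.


AM = (118 + 189)/2 = 307/2 = 153.5

AM = 153.5


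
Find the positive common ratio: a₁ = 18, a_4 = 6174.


r^(n-1) = aₙ/a₁
r^3 = 6174/18 = 343
r = 343^(1/3)
= 7

r = 7


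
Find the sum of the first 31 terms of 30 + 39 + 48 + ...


aₙ = 30 + (31-1)×9 = 300
Sₙ = n(a₁+aₙ)/2 = 31×(30+300)/2
= 31×330/2 = 5115

S_31 = 5115


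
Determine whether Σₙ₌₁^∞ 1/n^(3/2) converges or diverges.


p-series test: Σ c/n^p converges if p > 1, diverges if p ≤ 1 (constant c > 0 doesn't affect convergence).
p = 3/2
3/2 > 1 → CONVERGES

Converges (p = 3/2 > 1)


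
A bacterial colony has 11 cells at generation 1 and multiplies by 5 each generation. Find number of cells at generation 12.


aₙ = a₁·r^(n-1)
= 11×5^11
= 11×48828125
= 537109375

a_12 = 537109375


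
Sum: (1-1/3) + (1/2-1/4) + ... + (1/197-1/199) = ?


Telescoping with gap 2: two head and two tail terms survive.
= (1 + 1/2) - (1/198 + 1/199)
= 3/2 - 1/198 - 1/199 = 29353/19701

Sum = 29353/19701


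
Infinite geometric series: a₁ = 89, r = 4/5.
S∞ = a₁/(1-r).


S∞ = a₁/(1-r) = 89/(1 - 4/5)
= 89/(1/5)
= 445

S∞ = 445


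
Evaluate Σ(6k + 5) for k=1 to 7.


Σ(6k+5) = 6·Σk + 5·n
= 6·28 + 5·7
= 168 + 35 = 203

Σ = 203


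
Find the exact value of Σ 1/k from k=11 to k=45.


Σₖ₌11^45 1/k = 1/11 + 1/12 + 1/13 + ... + 1/45
= 13808926545210682009/9419588158802421600
≈ 1.466

Sum = 13808926545210682009/9419588158802421600 ≈ 1.466


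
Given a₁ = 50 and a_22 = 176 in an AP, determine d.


d = (aₙ - a₁)/(n-1)
= (176 - 50)/(22-1)
= 126/21 = 6

d = 6


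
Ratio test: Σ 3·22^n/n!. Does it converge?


aₙ = 3·22^n/n!
a_{n+1}/aₙ = 22^(n+1)/(n+1)! × n!/22^n  (constant 3 cancels)
= 22/(n+1)
L = lim(n→∞) 22/(n+1) = 0
L < 1 → series CONVERGES

Converges (ratio test: L = 0 < 1)


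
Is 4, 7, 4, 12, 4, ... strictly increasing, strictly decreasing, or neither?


Differences: 3, -3, 8, -8
Difference at position 1 is +3 (> 0) but position 2 is -3 (< 0) — sequence both rises and falls
→ NOT monotonic

Not monotonic


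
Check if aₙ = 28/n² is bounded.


a₁ = 28, a₂ = 28/4, a₃ = 28/9, ...
0 < aₙ ≤ 28 for all n ≥ 1
The sequence IS bounded

Bounded (0 < aₙ ≤ 28)


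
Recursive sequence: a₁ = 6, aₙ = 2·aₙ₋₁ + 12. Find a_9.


Computing step by step:
a_1 = 6
a_2 = 24
a_3 = 60
a_4 = 132
a_5 = 276
a_6 = 564
a_7 = 1140
a_8 = 2292
a_9 = 4596


a_9 = 4596


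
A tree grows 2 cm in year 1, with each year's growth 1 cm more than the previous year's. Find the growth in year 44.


aₙ = a₁ + (n-1)d
= 2 + (44-1)×1
= 2 + 43
= 45

a_44 = 45


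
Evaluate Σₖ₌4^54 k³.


Σₖ₌4^54 k³ = [54·55/2]² − [3·4/2]²
= 2205225 − 36 = 2205189

Σk³ = 2205189


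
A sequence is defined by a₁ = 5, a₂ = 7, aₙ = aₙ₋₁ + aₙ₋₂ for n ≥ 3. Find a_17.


Computing iteratively: 5, 7, 12, 19, 31, 50, 81, 131, 212, 343, 555, 898, ...
a_17 = 9959

a_17 = 9959


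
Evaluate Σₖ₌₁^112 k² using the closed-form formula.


n = 112
n(n+1)(2n+1)/6 = 112×113×225/6
= 2847600/6 = 474600

Σk² = 474600


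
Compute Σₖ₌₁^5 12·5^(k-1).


Sₙ = 12×(5^5 - 1)/(5 - 1)
= 12×(3125 - 1)/4
= 12×3124/4
= 9372

S_5 = 9372


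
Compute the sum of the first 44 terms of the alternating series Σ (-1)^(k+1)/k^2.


S = 1 - 1/4 + 1/9 - 1/16 + 1/25 - 1/36 + 1/49 - 1/64 ± ...
= 0.8222
(Full series converges to +π²/12 ≈ +0.8225)

S_44 = 0.8222


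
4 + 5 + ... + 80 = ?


Σₖ₌4^80 k = Σₖ₌₁^80 k − Σₖ₌₁^3 k
= 80·81/2 − 3·4/2
= 3240 − 6 = 3234

Σk = 3234


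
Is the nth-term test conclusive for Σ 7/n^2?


lim(n→∞) 7/n^2 = 0
lim aₙ = 0 → nth-term test is INCONCLUSIVE
(Need other tests; this is actually a convergent p-series with p=2 > 1)

Inconclusive (lim aₙ = 0; need another test)


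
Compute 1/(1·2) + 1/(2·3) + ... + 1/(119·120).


1/(k(k+1)) = 1/k - 1/(k+1) (partial fractions)
Telescoping: Σ = 1 - 1/120 = 119/120

Sum = 119/120


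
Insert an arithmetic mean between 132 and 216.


AM = (132 + 216)/2 = 348/2 = 174

AM = 174


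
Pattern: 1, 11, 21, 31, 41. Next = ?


Pattern: arithmetic (d=10)
Terms: 1, 11, 21, 31, 41
Next term = 51

Next term = 51


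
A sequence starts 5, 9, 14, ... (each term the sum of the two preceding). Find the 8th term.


Computing iteratively: 5, 9, 14, 23, 37, 60, 97, 157
a_8 = 157

a_8 = 157


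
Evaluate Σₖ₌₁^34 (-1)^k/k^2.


S = -1 + 1/4 - 1/9 + 1/16 - 1/25 + 1/36 - 1/49 + 1/64 ± ...
= -0.822
(Full series converges to -π²/12 ≈ -0.8225)

S_34 = -0.822


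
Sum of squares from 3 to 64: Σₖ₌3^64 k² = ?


Σₖ₌3^64 k² = Σₖ₌₁^64 k² − Σₖ₌₁^2 k²
= 64·65·129/6 − 2·3·5/6
= 89440 − 5 = 89435

Σk² = 89435


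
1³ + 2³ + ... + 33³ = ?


n(n+1)/2 = 33×34/2 = 561
Σk³ = 561² = 314721

Σk³ = 314721


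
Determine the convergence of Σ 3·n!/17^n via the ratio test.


aₙ = 3·n!/17^n
a_{n+1}/aₙ = (n+1)!/17^(n+1) × 17^n/n!  (constant 3 cancels)
= (n+1)/17
L = lim(n→∞) (n+1)/17 = ∞
L > 1 → series DIVERGES

Diverges (ratio test: L = ∞ > 1)


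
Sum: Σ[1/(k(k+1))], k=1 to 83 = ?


1/(k(k+1)) = 1/k - 1/(k+1) (partial fractions)
Telescoping: Σ = 1 - 1/84 = 83/84

Sum = 83/84


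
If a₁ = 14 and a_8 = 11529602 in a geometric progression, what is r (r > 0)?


r^(n-1) = aₙ/a₁
r^7 = 11529602/14 = 823543
r = 823543^(1/7)
= 7

r = 7


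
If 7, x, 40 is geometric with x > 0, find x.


GM = √(7×40) = √280 = 16.7332

GM = 16.7332


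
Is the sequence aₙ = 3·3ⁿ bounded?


aₙ = 3·3ⁿ → as n→∞, aₙ→∞ (since base 3 > 1)
No finite upper bound exists
The sequence is UNBOUNDED

Unbounded (aₙ → ∞ as n → ∞)


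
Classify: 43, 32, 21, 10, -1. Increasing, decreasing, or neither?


Differences: -11, -11, -11, -11
All differences < 0 → strictly DECREASING

Monotonically decreasing


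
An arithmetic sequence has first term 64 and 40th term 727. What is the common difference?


d = (aₙ - a₁)/(n-1)
= (727 - 64)/(40-1)
= 663/39 = 17

d = 17


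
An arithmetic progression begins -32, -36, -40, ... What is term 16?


aₙ = a₁ + (n-1)d
= -32 + (16-1)×-4
= -32 - 60
= -92

a_16 = -92


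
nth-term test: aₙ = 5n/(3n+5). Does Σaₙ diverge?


lim(n→∞) 5n/(3n+5) = 5/3 = 5/3  (divide numerator and denominator by n)
lim aₙ = 5/3 ≠ 0 → series DIVERGES

Diverges (lim aₙ = 5/3 ≠ 0)


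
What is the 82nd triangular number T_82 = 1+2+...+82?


n(n+1)/2 = 82×83/2 = 6806/2 = 3403

Σk = 3403


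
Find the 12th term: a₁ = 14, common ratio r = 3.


aₙ = a₁·r^(n-1)
= 14×3^11
= 14×177147
= 2480058

a_12 = 2480058


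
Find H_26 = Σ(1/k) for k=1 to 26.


H_26 = 1/1 + 1/2 + 1/3 + ... + 1/26
= 34395742267/8923714800
≈ 3.8544

H_26 = 34395742267/8923714800 ≈ 3.8544


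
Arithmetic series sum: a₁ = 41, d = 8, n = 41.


aₙ = 41 + (41-1)×8 = 361
Sₙ = n(a₁+aₙ)/2 = 41×(41+361)/2
= 41×402/2 = 8241

S_41 = 8241


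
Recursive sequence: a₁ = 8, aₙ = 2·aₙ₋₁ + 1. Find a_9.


Computing step by step:
a_1 = 8
a_2 = 17
a_3 = 35
a_4 = 71
a_5 = 143
a_6 = 287
a_7 = 575
a_8 = 1151
a_9 = 2303


a_9 = 2303


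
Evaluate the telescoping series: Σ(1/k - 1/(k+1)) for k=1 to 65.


Telescoping: adjacent terms cancel.
= 1/1 - 1/66
= 1 - 1/66 = 65/66

Sum = 65/66


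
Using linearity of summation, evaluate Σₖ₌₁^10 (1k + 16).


Σ(1k+16) = 1·Σk + 16·n
= 1·55 + 16·10
= 55 + 160 = 215

Σ = 215


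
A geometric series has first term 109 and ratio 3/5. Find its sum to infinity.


S∞ = a₁/(1-r) = 109/(1 - 3/5)
= 109/(2/5)
= 545/2

S∞ = 545/2


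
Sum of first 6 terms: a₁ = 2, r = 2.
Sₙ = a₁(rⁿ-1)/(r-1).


Sₙ = 2×(2^6 - 1)/(2 - 1)
= 2×(64 - 1)/1
= 2×63/1
= 126

S_6 = 126


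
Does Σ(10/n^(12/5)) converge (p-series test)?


p-series test: Σ c/n^p converges if p > 1, diverges if p ≤ 1 (constant c > 0 doesn't affect convergence).
p = 12/5
12/5 > 1 → CONVERGES

Converges (p = 12/5 > 1)


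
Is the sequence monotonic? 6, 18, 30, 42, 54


Differences: 12, 12, 12, 12
All differences > 0 → strictly INCREASING

Monotonically increasing


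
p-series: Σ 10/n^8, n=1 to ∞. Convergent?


p-series test: Σ c/n^p converges if p > 1, diverges if p ≤ 1 (constant c > 0 doesn't affect convergence).
p = 8
8 > 1 → CONVERGES

Converges (p = 8 > 1)


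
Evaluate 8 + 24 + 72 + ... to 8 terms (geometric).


Sₙ = 8×(3^8 - 1)/(3 - 1)
= 8×(6561 - 1)/2
= 8×6560/2
= 26240

S_8 = 26240


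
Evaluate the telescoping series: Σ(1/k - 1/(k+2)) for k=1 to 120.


Telescoping with gap 2: two head and two tail terms survive.
= (1 + 1/2) - (1/121 + 1/122)
= 3/2 - 1/121 - 1/122 = 10950/7381

Sum = 10950/7381


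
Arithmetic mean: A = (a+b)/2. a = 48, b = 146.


AM = (48 + 146)/2 = 194/2 = 97

AM = 97


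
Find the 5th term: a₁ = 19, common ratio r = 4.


aₙ = a₁·r^(n-1)
= 19×4^4
= 19×256
= 4864

a_5 = 4864


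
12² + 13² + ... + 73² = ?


Σₖ₌12^73 k² = Σₖ₌₁^73 k² − Σₖ₌₁^11 k²
= 73·74·147/6 − 11·12·23/6
= 132349 − 506 = 131843

Σk² = 131843


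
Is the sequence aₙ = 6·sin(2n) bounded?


For all n, -1 ≤ sin(2n) ≤ 1, so -6 ≤ 6·sin(2n) ≤ 6
Lower bound: -6, Upper bound: 6
The sequence IS bounded

Bounded (-6 ≤ aₙ ≤ 6)


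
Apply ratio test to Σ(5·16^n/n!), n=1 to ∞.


aₙ = 5·16^n/n!
a_{n+1}/aₙ = 16^(n+1)/(n+1)! × n!/16^n  (constant 5 cancels)
= 16/(n+1)
L = lim(n→∞) 16/(n+1) = 0
L < 1 → series CONVERGES

Converges (ratio test: L = 0 < 1)


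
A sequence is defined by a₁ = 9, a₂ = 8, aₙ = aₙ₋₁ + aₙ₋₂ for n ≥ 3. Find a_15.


Computing iteratively: 9, 8, 17, 25, 42, 67, 109, 176, 285, 461, 746, 1207, ...
a_15 = 5113

a_15 = 5113


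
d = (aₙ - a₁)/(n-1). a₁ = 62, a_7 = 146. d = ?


d = (aₙ - a₁)/(n-1)
= (146 - 62)/(7-1)
= 84/6 = 14

d = 14


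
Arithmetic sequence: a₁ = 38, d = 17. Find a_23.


aₙ = a₁ + (n-1)d
= 38 + (23-1)×17
= 38 + 374
= 412

a_23 = 412


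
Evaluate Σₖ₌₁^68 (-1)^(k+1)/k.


S = 1 - 1/2 + 1/3 - 1/4 + 1/5 - 1/6 + 1/7 - 1/8 ± ...
= 0.6858
(Full series converges to +ln(2) ≈ +0.6931)

S_68 = 0.6858


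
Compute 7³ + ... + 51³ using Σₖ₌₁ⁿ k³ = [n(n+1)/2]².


Σₖ₌7^51 k³ = [51·52/2]² − [6·7/2]²
= 1758276 − 441 = 1757835

Σk³ = 1757835


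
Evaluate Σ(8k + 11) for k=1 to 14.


Σ(8k+11) = 8·Σk + 11·n
= 8·105 + 11·14
= 840 + 154 = 994

Σ = 994


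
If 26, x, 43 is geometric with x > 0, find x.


GM = √(26×43) = √1118 = 33.4365

GM = 33.4365


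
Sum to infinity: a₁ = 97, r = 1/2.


S∞ = a₁/(1-r) = 97/(1 - 1/2)
= 97/(1/2)
= 194

S∞ = 194


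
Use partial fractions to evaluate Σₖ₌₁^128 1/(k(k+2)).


1/(k(k+2)) = (1/2)·(1/k - 1/(k+2)) (partial fractions)
Telescoping: Σ = (1/2)·(1 + 1/2 - 1/129 - 1/130) = 6224/8385

Sum = 6224/8385


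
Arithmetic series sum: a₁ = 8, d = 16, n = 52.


aₙ = 8 + (52-1)×16 = 824
Sₙ = n(a₁+aₙ)/2 = 52×(8+824)/2
= 52×832/2 = 21632

S_52 = 21632


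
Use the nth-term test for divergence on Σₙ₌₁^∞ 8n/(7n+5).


lim(n→∞) 8n/(7n+5) = 8/7 = 8/7  (divide numerator and denominator by n)
lim aₙ = 8/7 ≠ 0 → series DIVERGES

Diverges (lim aₙ = 8/7 ≠ 0)


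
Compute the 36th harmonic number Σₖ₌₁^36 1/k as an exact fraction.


H_36 = 1/1 + 1/2 + 1/3 + ... + 1/36
= 54801925434709/13127595717600
≈ 4.1746

H_36 = 54801925434709/13127595717600 ≈ 4.1746


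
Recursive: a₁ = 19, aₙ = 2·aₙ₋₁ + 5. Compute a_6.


Computing step by step:
a_1 = 19
a_2 = 43
a_3 = 91
a_4 = 187
a_5 = 379
a_6 = 763


a_6 = 763


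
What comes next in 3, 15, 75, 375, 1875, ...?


Pattern: geometric (r=5)
Terms: 3, 15, 75, 375, 1875
Next term = 9375

Next term = 9375


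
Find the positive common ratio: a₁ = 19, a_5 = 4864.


r^(n-1) = aₙ/a₁
r^4 = 4864/19 = 256
r = 256^(1/4)
= ±4; taking r > 0 gives r = 4

r = 4


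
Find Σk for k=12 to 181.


Σₖ₌12^181 k = Σₖ₌₁^181 k − Σₖ₌₁^11 k
= 181·182/2 − 11·12/2
= 16471 − 66 = 16405

Σk = 16405


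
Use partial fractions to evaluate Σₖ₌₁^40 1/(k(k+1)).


1/(k(k+1)) = 1/k - 1/(k+1) (partial fractions)
Telescoping: Σ = 1 - 1/41 = 40/41

Sum = 40/41


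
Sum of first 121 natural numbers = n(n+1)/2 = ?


n(n+1)/2 = 121×122/2 = 14762/2 = 7381

Σk = 7381


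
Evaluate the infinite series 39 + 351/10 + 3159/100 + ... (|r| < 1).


S∞ = a₁/(1-r) = 39/(1 - 9/10)
= 39/(1/10)
= 390

S∞ = 390


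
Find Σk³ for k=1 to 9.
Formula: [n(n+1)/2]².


n(n+1)/2 = 9×10/2 = 45
Σk³ = 45² = 2025

Σk³ = 2025


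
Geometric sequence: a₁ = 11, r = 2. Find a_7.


aₙ = a₁·r^(n-1)
= 11×2^6
= 11×64
= 704

a_7 = 704


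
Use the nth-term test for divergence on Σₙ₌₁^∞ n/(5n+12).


lim(n→∞) n/(5n+12) = 1/5 = 1/5  (divide numerator and denominator by n)
lim aₙ = 1/5 ≠ 0 → series DIVERGES

Diverges (lim aₙ = 1/5 ≠ 0)


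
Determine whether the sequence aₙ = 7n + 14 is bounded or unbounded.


aₙ = 7n + 14 → as n→∞, aₙ→∞
No finite upper bound exists
The sequence is UNBOUNDED

Unbounded (aₙ → ∞ as n → ∞)


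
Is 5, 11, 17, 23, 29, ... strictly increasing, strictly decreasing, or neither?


Differences: 6, 6, 6, 6
All differences > 0 → strictly INCREASING

Monotonically increasing


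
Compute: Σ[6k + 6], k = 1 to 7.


Σ(6k+6) = 6·Σk + 6·n
= 6·28 + 6·7
= 168 + 42 = 210

Σ = 210


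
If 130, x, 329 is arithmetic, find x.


AM = (130 + 329)/2 = 459/2 = 229.5

AM = 229.5


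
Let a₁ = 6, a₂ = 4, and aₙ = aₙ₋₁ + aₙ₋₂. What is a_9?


Computing iteratively: 6, 4, 10, 14, 24, 38, 62, 100, 162
a_9 = 162

a_9 = 162


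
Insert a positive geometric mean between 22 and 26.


GM = √(22×26) = √572 = 23.9165

GM = 23.9165


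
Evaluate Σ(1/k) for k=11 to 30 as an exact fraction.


Σₖ₌11^30 1/k = 1/11 + 1/12 + 1/13 + ... + 1/30
= 2482853440057/2329089562800
≈ 1.066

Sum = 2482853440057/2329089562800 ≈ 1.066


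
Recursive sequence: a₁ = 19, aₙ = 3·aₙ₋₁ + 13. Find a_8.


Computing step by step:
a_1 = 19
a_2 = 70
a_3 = 223
a_4 = 682
a_5 = 2059
a_6 = 6190
a_7 = 18583
a_8 = 55762


a_8 = 55762


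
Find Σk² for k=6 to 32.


Σₖ₌6^32 k² = Σₖ₌₁^32 k² − Σₖ₌₁^5 k²
= 32·33·65/6 − 5·6·11/6
= 11440 − 55 = 11385

Σk² = 11385


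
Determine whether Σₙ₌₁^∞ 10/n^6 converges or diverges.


p-series test: Σ c/n^p converges if p > 1, diverges if p ≤ 1 (constant c > 0 doesn't affect convergence).
p = 6
6 > 1 → CONVERGES

Converges (p = 6 > 1)


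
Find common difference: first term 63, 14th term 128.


d = (aₙ - a₁)/(n-1)
= (128 - 63)/(14-1)
= 65/13 = 5

d = 5


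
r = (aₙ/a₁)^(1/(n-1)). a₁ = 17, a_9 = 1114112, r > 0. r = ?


r^(n-1) = aₙ/a₁
r^8 = 1114112/17 = 65536
r = 65536^(1/8)
= ±4; taking r > 0 gives r = 4

r = 4


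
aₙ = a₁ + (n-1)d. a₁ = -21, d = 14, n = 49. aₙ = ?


aₙ = a₁ + (n-1)d
= -21 + (49-1)×14
= -21 + 672
= 651

a_49 = 651


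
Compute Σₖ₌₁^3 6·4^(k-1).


Sₙ = 6×(4^3 - 1)/(4 - 1)
= 6×(64 - 1)/3
= 6×63/3
= 126

S_3 = 126


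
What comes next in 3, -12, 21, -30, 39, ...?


Pattern: alternating sign, magnitude arithmetic (d=9)
Terms: 3, -12, 21, -30, 39
Next term = -48

Next term = -48


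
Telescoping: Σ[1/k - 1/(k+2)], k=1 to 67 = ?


Telescoping with gap 2: two head and two tail terms survive.
= (1 + 1/2) - (1/68 + 1/69)
= 3/2 - 1/68 - 1/69 = 6901/4692

Sum = 6901/4692


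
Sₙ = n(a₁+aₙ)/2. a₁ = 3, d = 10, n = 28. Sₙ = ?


aₙ = 3 + (28-1)×10 = 273
Sₙ = n(a₁+aₙ)/2 = 28×(3+273)/2
= 28×276/2 = 3864

S_28 = 3864


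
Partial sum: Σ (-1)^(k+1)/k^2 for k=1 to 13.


S = 1 - 1/4 + 1/9 - 1/16 + 1/25 - 1/36 + 1/49 - 1/64 ± ...
= 0.8252
(Full series converges to +π²/12 ≈ +0.8225)

S_13 = 0.8252


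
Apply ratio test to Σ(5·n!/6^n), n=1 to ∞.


aₙ = 5·n!/6^n
a_{n+1}/aₙ = (n+1)!/6^(n+1) × 6^n/n!  (constant 5 cancels)
= (n+1)/6
L = lim(n→∞) (n+1)/6 = ∞
L > 1 → series DIVERGES

Diverges (ratio test: L = ∞ > 1)


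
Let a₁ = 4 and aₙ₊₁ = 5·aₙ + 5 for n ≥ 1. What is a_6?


Computing step by step:
a_1 = 4
a_2 = 25
a_3 = 130
a_4 = 655
a_5 = 3280
a_6 = 16405


a_6 = 16405


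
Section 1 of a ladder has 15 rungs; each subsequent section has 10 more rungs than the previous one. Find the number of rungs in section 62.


aₙ = a₁ + (n-1)d
= 15 + (62-1)×10
= 15 + 610
= 625

a_62 = 625


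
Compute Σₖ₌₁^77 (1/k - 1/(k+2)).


Telescoping with gap 2: two head and two tail terms survive.
= (1 + 1/2) - (1/78 + 1/79)
= 3/2 - 1/78 - 1/79 = 4543/3081

Sum = 4543/3081


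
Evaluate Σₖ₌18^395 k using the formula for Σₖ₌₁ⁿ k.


Σₖ₌18^395 k = Σₖ₌₁^395 k − Σₖ₌₁^17 k
= 395·396/2 − 17·18/2
= 78210 − 153 = 78057

Σk = 78057


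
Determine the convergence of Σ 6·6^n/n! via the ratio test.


aₙ = 6·6^n/n!
a_{n+1}/aₙ = 6^(n+1)/(n+1)! × n!/6^n  (constant 6 cancels)
= 6/(n+1)
L = lim(n→∞) 6/(n+1) = 0
L < 1 → series CONVERGES

Converges (ratio test: L = 0 < 1)


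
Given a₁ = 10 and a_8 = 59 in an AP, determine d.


d = (aₙ - a₁)/(n-1)
= (59 - 10)/(8-1)
= 49/7 = 7

d = 7


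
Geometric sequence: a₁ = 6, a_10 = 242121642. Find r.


r^(n-1) = aₙ/a₁
r^9 = 242121642/6 = 40353607
r = 40353607^(1/9)
= 7

r = 7


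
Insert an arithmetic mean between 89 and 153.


AM = (89 + 153)/2 = 242/2 = 121

AM = 121


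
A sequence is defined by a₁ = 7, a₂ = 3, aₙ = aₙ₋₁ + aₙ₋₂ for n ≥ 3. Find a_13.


Computing iteratively: 7, 3, 10, 13, 23, 36, 59, 95, 154, 249, 403, 652, ...
a_13 = 1055

a_13 = 1055


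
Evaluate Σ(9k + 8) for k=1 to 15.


Σ(9k+8) = 9·Σk + 8·n
= 9·120 + 8·15
= 1080 + 120 = 1200

Σ = 1200


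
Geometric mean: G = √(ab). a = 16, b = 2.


GM = √(16×2) = √32 = 5.6569

GM = 5.6569


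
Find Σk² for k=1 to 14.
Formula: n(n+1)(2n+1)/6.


n = 14
n(n+1)(2n+1)/6 = 14×15×29/6
= 6090/6 = 1015

Σk² = 1015


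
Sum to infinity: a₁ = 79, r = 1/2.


S∞ = a₁/(1-r) = 79/(1 - 1/2)
= 79/(1/2)
= 158

S∞ = 158


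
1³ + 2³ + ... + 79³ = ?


n(n+1)/2 = 79×80/2 = 3160
Σk³ = 3160² = 9985600

Σk³ = 9985600


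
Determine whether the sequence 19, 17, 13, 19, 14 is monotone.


Differences: -2, -4, 6, -5
Difference at position 3 is +6 (> 0) but position 1 is -2 (< 0) — sequence both rises and falls
→ NOT monotonic

Not monotonic


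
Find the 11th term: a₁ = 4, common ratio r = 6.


aₙ = a₁·r^(n-1)
= 4×6^10
= 4×60466176
= 241864704

a_11 = 241864704


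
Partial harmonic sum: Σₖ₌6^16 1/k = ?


Σₖ₌6^16 1/k = 1/6 + 1/7 + 1/8 + ... + 1/16
= 158183/144144
≈ 1.0974

Sum = 158183/144144 ≈ 1.0974


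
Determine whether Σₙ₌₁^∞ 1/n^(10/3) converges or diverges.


p-series test: Σ c/n^p converges if p > 1, diverges if p ≤ 1 (constant c > 0 doesn't affect convergence).
p = 10/3
10/3 > 1 → CONVERGES

Converges (p = 10/3 > 1)


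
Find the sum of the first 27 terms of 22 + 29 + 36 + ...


aₙ = 22 + (27-1)×7 = 204
Sₙ = n(a₁+aₙ)/2 = 27×(22+204)/2
= 27×226/2 = 3051

S_27 = 3051


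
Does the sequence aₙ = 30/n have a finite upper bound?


a₁ = 30, a₂ = 30/2, a₃ = 30/3, ...
0 < aₙ ≤ 30 for all n ≥ 1
Lower bound: 0, Upper bound: 30
The sequence IS bounded

Bounded (0 < aₙ ≤ 30)


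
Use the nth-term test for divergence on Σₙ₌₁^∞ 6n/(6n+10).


lim(n→∞) 6n/(6n+10) = 6/6 = 1  (divide numerator and denominator by n)
lim aₙ = 1 ≠ 0 → series DIVERGES

Diverges (lim aₙ = 1 ≠ 0)


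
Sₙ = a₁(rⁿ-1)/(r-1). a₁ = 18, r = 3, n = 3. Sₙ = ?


Sₙ = 18×(3^3 - 1)/(3 - 1)
= 18×(27 - 1)/2
= 18×26/2
= 234

S_3 = 234


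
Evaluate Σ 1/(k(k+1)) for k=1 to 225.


1/(k(k+1)) = 1/k - 1/(k+1) (partial fractions)
Telescoping: Σ = 1 - 1/226 = 225/226

Sum = 225/226


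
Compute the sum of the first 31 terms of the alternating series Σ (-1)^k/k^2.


S = -1 + 1/4 - 1/9 + 1/16 - 1/25 + 1/36 - 1/49 + 1/64 ± ...
= -0.823
(Full series converges to -π²/12 ≈ -0.8225)

S_31 = -0.823


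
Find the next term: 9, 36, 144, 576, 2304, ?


Pattern: geometric (r=4)
Terms: 9, 36, 144, 576, 2304
Next term = 9216

Next term = 9216


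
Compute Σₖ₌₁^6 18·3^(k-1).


Sₙ = 18×(3^6 - 1)/(3 - 1)
= 18×(729 - 1)/2
= 18×728/2
= 6552

S_6 = 6552


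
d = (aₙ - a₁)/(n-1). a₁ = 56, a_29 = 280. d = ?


d = (aₙ - a₁)/(n-1)
= (280 - 56)/(29-1)
= 224/28 = 8

d = 8


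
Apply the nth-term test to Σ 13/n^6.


lim(n→∞) 13/n^6 = 0
lim aₙ = 0 → nth-term test is INCONCLUSIVE
(Need other tests; this is actually a convergent p-series with p=6 > 1)

Inconclusive (lim aₙ = 0; need another test)


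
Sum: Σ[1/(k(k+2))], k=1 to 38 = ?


1/(k(k+2)) = (1/2)·(1/k - 1/(k+2)) (partial fractions)
Telescoping: Σ = (1/2)·(1 + 1/2 - 1/39 - 1/40) = 2261/3120

Sum = 2261/3120


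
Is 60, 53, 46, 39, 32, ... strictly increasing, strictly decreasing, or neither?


Differences: -7, -7, -7, -7
All differences < 0 → strictly DECREASING

Monotonically decreasing


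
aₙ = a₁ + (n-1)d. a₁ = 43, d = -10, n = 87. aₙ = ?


aₙ = a₁ + (n-1)d
= 43 + (87-1)×-10
= 43 - 860
= -817

a_87 = -817


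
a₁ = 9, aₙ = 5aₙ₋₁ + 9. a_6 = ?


Computing step by step:
a_1 = 9
a_2 = 54
a_3 = 279
a_4 = 1404
a_5 = 7029
a_6 = 35154


a_6 = 35154


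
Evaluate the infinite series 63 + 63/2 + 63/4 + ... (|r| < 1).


S∞ = a₁/(1-r) = 63/(1 - 1/2)
= 63/(1/2)
= 126

S∞ = 126
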